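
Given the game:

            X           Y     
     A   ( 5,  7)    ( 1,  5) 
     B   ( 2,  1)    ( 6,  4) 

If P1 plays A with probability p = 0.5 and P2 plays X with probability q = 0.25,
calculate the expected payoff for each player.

E[P1] = 3.5, E[P2] = 4.375

Work:
E[P1] = p·q·π₁(A,X) + p·(1-q)·π₁(A,Y) + (1-p)·q·π₁(B,X) + (1-p)·(1-q)·π₁(B,Y)
= 0.5·0.25·5 + 0.5·0.75·1 + 0.5·0.25·2 + 0.5·0.75·6
= 3.5

E[P2] = 4.375 (similar calculation)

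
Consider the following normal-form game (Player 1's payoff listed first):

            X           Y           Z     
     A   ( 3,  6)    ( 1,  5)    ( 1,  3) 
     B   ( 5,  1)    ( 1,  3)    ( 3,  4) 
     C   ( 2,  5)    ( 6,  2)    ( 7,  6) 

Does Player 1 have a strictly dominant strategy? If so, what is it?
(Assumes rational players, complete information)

No strictly dominant strategy exists for Player 1

Work:
A strategy strictly dominates another if it gives a strictly higher payoff against every opponent action. Compare each pair of P1's strategies column-by-column:
  A vs B: [3 vs 5, 1 vs 1, 1 vs 3] → A does not strictly dominate B (column X: 3 ≤ 5)
  A vs C: [3 vs 2, 1 vs 6, 1 vs 7] → A does not strictly dominate C (column Y: 1 ≤ 6)
  B vs A: [5 vs 3, 1 vs 1, 3 vs 1] → B does not strictly dominate A (column Y: 1 ≤ 1)
  B vs C: [5 vs 2, 1 vs 6, 3 vs 7] → B does not strictly dominate C (column Y: 1 ≤ 6)
  C vs A: [2 vs 3, 6 vs 1, 7 vs 1] → C does not strictly dominate A (column X: 2 ≤ 3)
  C vs B: [2 vs 5, 6 vs 1, 7 vs 3] → C does not strictly dominate B (column X: 2 ≤ 5)
No single strategy strictly dominates all others → no strictly dominant strategy.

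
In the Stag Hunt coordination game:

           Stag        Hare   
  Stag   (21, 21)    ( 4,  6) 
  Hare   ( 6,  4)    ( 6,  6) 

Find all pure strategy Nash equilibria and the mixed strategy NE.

Pure NE: (Stag, Stag) and (Hare, Hare); Mixed NE: p = 0.1176, q = 0.1176

Work:
Check pure NE:
(Stag, Stag): (21, 21) - no unilateral deviation beneficial
(Hare, Hare): (6, 6) - no unilateral deviation beneficial
Mixed NE: P1 plays Stag with p = 0.1176, P2 plays Stag with q = 0.1176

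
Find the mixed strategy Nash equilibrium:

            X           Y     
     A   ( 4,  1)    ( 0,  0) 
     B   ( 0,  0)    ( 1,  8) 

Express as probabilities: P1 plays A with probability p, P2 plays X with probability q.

p = 0.8889, q = 0.2

Work:
Find probabilities that make opponent indifferent:
P2 chooses q to make P1 indifferent between A and B
P1 chooses p to make P2 indifferent between X and Y
Mixed NE: P1 plays (A: 0.8889, B: 0.1111), P2 plays (X: 0.2, Y: 0.8)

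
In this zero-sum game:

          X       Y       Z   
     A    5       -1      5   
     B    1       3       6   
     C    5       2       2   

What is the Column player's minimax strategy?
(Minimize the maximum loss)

Column should play Y, value = 3

Work:
Column player minimizes Row's maximum payoff:
Column X: max payoff to Row = 5
Column Y: max payoff to Row = 3
Column Z: max payoff to Row = 6
Minimum is 3, achieved by column Y.
Minimax strategy: Y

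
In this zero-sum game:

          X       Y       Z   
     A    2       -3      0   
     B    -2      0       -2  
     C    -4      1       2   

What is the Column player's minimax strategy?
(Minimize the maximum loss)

Column should play Y, value = 1

Work:
Column player minimizes Row's maximum payoff:
Column X: max payoff to Row = 2
Column Y: max payoff to Row = 1
Column Z: max payoff to Row = 2
Minimum is 1, achieved by column Y.
Minimax strategy: Y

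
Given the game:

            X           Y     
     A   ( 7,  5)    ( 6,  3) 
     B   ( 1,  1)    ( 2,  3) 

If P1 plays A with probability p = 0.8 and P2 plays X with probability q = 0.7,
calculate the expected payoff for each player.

E[P1] = 5.62, E[P2] = 3.84

Work:
E[P1] = p·q·π₁(A,X) + p·(1-q)·π₁(A,Y) + (1-p)·q·π₁(B,X) + (1-p)·(1-q)·π₁(B,Y)
= 0.8·0.7·7 + 0.8·0.3·6 + 0.2·0.7·1 + 0.2·0.3·2
= 5.62

E[P2] = 3.84 (similar calculation)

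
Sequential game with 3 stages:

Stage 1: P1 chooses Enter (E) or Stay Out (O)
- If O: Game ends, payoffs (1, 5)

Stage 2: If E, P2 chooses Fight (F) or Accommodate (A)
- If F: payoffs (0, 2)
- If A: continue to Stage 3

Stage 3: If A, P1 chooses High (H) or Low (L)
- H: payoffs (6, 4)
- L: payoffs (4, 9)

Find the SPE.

SPE: (E, A, H); Outcome (6, 4)

Work:
Stage 3: P1 chooses H (6 vs 4)
Stage 2: P2: F->2, A->4 (anticipating H). Choose A
Stage 1: P1: O->1, E->6 (anticipating A, H). Choose E
SPE path: E -> A -> H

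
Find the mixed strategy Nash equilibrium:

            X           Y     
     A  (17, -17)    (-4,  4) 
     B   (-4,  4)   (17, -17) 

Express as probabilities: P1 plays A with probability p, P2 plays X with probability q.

p = 0.5, q = 0.5

Work:
Find probabilities that make opponent indifferent:
P2 chooses q to make P1 indifferent between A and B
P1 chooses p to make P2 indifferent between X and Y
Mixed NE: P1 plays (A: 0.5, B: 0.5), P2 plays (X: 0.5, Y: 0.5)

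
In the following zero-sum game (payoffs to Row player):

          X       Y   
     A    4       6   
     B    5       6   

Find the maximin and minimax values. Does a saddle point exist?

Maximin = 5, Minimax = 5, Saddle: True

Work:
Row minimums: [4, 5] → maximin = 5
Column maximums: [5, 6] → minimax = 5
Saddle point exists! Game value = 5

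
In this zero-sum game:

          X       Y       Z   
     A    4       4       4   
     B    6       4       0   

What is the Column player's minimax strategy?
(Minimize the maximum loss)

Column should play Y or Z (all achieve the minimum), value = 4

Work:
Column player minimizes Row's maximum payoff:
Column X: max payoff to Row = 6
Column Y: max payoff to Row = 4
Column Z: max payoff to Row = 4
Minimum is 4, achieved by columns Y, Z (tied).
Each of Y or Z is a minimax strategy.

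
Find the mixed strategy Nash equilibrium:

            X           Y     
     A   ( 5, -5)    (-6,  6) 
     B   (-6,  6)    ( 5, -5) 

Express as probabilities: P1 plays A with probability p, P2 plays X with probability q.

p = 0.5, q = 0.5

Work:
Find probabilities that make opponent indifferent:
P2 chooses q to make P1 indifferent between A and B
P1 chooses p to make P2 indifferent between X and Y
Mixed NE: P1 plays (A: 0.5, B: 0.5), P2 plays (X: 0.5, Y: 0.5)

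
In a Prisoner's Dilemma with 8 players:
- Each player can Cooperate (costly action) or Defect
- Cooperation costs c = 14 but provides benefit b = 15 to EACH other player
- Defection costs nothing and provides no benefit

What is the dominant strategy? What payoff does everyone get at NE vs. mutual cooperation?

Dominant: Defect; NE payoff = 0; Coop payoff = 91

Work:
Defect dominates (saves cost c = 14, benefit to others is external)
NE: All defect → everyone gets 0
If all cooperate: each receives (7)×15 - 14 = 91
Social dilemma: 91 > 0 but NE gives 0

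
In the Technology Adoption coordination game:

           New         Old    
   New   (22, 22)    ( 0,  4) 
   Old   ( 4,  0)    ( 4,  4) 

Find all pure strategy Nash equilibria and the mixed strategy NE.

Pure NE: (New, New) and (Old, Old); Mixed NE: p = 0.1818, q = 0.1818

Work:
Check pure NE:
(New, New): (22, 22) - no unilateral deviation beneficial
(Old, Old): (4, 4) - no unilateral deviation beneficial
Mixed NE: P1 plays New with p = 0.1818, P2 plays New with q = 0.1818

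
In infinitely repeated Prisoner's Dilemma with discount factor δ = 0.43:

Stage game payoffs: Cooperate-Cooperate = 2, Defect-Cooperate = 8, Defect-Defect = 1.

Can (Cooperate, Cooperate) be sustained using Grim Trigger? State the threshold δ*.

δ* = 0.8571; since δ = 0.43 < 0.8571, cooperation cannot be sustained

Work:
For Grim Trigger:
Cooperate forever: 2/(1-δ)
Defect then punished: 8 + 1·δ/(1-δ)
Need: 2/(1-δ) ≥ 8 + 1·δ/(1-δ)
Solving: δ ≥ (T-R)/(T-P) = (8-2)/(8-1) = 0.8571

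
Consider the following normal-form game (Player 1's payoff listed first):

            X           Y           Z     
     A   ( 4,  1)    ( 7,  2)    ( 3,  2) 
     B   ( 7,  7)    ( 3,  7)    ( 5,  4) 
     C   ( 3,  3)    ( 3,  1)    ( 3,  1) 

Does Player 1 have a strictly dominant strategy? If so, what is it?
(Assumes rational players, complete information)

No strictly dominant strategy exists for Player 1

Work:
A strategy strictly dominates another if it gives a strictly higher payoff against every opponent action. Compare each pair of P1's strategies column-by-column:
  A vs B: [4 vs 7, 7 vs 3, 3 vs 5] → A does not strictly dominate B (column X: 4 ≤ 7)
  A vs C: [4 vs 3, 7 vs 3, 3 vs 3] → A does not strictly dominate C (column Z: 3 ≤ 3)
  B vs A: [7 vs 4, 3 vs 7, 5 vs 3] → B does not strictly dominate A (column Y: 3 ≤ 7)
  B vs C: [7 vs 3, 3 vs 3, 5 vs 3] → B does not strictly dominate C (column Y: 3 ≤ 3)
  C vs A: [3 vs 4, 3 vs 7, 3 vs 3] → C does not strictly dominate A (column X: 3 ≤ 4)
  C vs B: [3 vs 7, 3 vs 3, 3 vs 5] → C does not strictly dominate B (column X: 3 ≤ 7)
No single strategy strictly dominates all others → no strictly dominant strategy.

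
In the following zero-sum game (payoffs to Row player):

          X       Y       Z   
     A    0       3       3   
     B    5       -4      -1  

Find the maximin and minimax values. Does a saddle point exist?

Maximin = 0, Minimax = 3, Saddle: False

Work:
Row minimums: [0, -4] → maximin = 0
Column maximums: [5, 3, 3] → minimax = 3
No saddle point (maximin ≠ minimax). Mixed strategy needed.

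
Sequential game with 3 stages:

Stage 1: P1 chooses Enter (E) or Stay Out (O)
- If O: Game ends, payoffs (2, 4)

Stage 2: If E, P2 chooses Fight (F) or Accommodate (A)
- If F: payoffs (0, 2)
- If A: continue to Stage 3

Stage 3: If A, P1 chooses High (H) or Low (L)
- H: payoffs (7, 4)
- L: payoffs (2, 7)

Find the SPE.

SPE: (E, A, H); Outcome (7, 4)

Work:
Stage 3: P1 chooses H (7 vs 2)
Stage 2: P2: F->2, A->4 (anticipating H). Choose A
Stage 1: P1: O->2, E->7 (anticipating A, H). Choose E
SPE path: E -> A -> H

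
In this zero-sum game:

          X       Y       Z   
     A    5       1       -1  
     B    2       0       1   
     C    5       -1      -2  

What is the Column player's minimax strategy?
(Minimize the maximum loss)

Column should play Y or Z (all achieve the minimum), value = 1

Work:
Column player minimizes Row's maximum payoff:
Column X: max payoff to Row = 5
Column Y: max payoff to Row = 1
Column Z: max payoff to Row = 1
Minimum is 1, achieved by columns Y, Z (tied).
Each of Y or Z is a minimax strategy.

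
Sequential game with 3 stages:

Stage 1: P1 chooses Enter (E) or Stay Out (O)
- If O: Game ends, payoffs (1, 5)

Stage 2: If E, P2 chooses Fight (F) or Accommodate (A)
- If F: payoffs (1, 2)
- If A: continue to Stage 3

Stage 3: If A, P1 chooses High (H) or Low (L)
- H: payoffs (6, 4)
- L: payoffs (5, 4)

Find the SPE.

SPE: (E, A, H); Outcome (6, 4)

Work:
Stage 3: P1 chooses H (6 vs 5)
Stage 2: P2: F->2, A->4 (anticipating H). Choose A
Stage 1: P1: O->1, E->6 (anticipating A, H). Choose E
SPE path: E -> A -> H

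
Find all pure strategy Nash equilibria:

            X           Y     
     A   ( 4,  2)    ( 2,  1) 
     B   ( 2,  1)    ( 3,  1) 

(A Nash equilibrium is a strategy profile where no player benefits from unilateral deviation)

Nash equilibrium: (A, X), (B, Y)

Work:
Best responses:
  P1 vs X: payoffs [4, 2] → best response A (payoff 4)
  P1 vs Y: payoffs [2, 3] → best response B (payoff 3)
  P2 vs A: payoffs [2, 1] → best response X (payoff 2)
  P2 vs B: payoffs [1, 1] → best response X/Y (payoff 1)
Mutual best responses: (A,X), (B,Y) → Nash equilibria.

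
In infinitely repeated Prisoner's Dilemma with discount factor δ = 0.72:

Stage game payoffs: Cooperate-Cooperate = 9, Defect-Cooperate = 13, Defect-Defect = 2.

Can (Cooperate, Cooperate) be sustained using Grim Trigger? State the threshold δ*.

δ* = 0.3636; since δ = 0.72 ≥ 0.3636, cooperation can be sustained

Work:
For Grim Trigger:
Cooperate forever: 9/(1-δ)
Defect then punished: 13 + 2·δ/(1-δ)
Need: 9/(1-δ) ≥ 13 + 2·δ/(1-δ)
Solving: δ ≥ (T-R)/(T-P) = (13-9)/(13-2) = 0.3636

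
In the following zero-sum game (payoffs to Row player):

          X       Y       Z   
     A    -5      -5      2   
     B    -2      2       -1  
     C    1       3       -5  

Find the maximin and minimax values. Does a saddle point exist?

Maximin = -2, Minimax = 1, Saddle: False

Work:
Row minimums: [-5, -2, -5] → maximin = -2
Column maximums: [1, 3, 2] → minimax = 1
No saddle point (maximin ≠ minimax). Mixed strategy needed.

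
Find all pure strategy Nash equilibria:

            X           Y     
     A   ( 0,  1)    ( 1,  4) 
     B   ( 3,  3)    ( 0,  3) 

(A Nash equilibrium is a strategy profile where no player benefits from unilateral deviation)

Nash equilibrium: (A, Y), (B, X)

Work:
Best responses:
  P1 vs X: payoffs [0, 3] → best response B (payoff 3)
  P1 vs Y: payoffs [1, 0] → best response A (payoff 1)
  P2 vs A: payoffs [1, 4] → best response Y (payoff 4)
  P2 vs B: payoffs [3, 3] → best response X/Y (payoff 3)
Mutual best responses: (A,Y), (B,X) → Nash equilibria.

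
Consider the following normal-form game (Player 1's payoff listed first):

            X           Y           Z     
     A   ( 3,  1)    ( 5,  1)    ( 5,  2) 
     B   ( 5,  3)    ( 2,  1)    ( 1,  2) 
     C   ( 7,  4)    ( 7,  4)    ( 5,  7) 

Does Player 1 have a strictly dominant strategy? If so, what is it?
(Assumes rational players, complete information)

No strictly dominant strategy exists for Player 1

Work:
A strategy strictly dominates another if it gives a strictly higher payoff against every opponent action. Compare each pair of P1's strategies column-by-column:
  A vs B: [3 vs 5, 5 vs 2, 5 vs 1] → A does not strictly dominate B (column X: 3 ≤ 5)
  A vs C: [3 vs 7, 5 vs 7, 5 vs 5] → A does not strictly dominate C (column X: 3 ≤ 7)
  B vs A: [5 vs 3, 2 vs 5, 1 vs 5] → B does not strictly dominate A (column Y: 2 ≤ 5)
  B vs C: [5 vs 7, 2 vs 7, 1 vs 5] → B does not strictly dominate C (column X: 5 ≤ 7)
  C vs A: [7 vs 3, 7 vs 5, 5 vs 5] → C does not strictly dominate A (column Z: 5 ≤ 5)
  C vs B: [7 vs 5, 7 vs 2, 5 vs 1] → C strictly dominates B
No single strategy strictly dominates all others → no strictly dominant strategy.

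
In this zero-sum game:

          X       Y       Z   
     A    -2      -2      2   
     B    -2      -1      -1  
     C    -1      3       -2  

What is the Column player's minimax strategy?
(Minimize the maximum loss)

Column should play X, value = -1

Work:
Column player minimizes Row's maximum payoff:
Column X: max payoff to Row = -1
Column Y: max payoff to Row = 3
Column Z: max payoff to Row = 2
Minimum is -1, achieved by column X.
Minimax strategy: X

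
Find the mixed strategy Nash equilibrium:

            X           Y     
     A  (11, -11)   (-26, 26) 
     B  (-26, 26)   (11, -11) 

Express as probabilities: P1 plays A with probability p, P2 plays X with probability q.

p = 0.5, q = 0.5

Work:
Find probabilities that make opponent indifferent:
P2 chooses q to make P1 indifferent between A and B
P1 chooses p to make P2 indifferent between X and Y
Mixed NE: P1 plays (A: 0.5, B: 0.5), P2 plays (X: 0.5, Y: 0.5)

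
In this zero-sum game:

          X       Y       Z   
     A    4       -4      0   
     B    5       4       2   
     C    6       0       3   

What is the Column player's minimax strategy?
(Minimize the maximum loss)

Column should play Z, value = 3

Work:
Column player minimizes Row's maximum payoff:
Column X: max payoff to Row = 6
Column Y: max payoff to Row = 4
Column Z: max payoff to Row = 3
Minimum is 3, achieved by column Z.
Minimax strategy: Z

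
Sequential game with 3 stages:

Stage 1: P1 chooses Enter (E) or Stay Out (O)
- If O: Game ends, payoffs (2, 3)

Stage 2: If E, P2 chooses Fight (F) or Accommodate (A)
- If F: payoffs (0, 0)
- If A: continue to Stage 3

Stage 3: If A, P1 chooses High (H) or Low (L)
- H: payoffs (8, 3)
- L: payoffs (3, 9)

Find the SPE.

SPE: (E, A, H); Outcome (8, 3)

Work:
Stage 3: P1 chooses H (8 vs 3)
Stage 2: P2: F->0, A->3 (anticipating H). Choose A
Stage 1: P1: O->2, E->8 (anticipating A, H). Choose E
SPE path: E -> A -> H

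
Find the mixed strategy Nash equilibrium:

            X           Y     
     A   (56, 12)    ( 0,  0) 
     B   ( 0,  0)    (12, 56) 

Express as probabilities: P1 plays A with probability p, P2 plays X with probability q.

p = 0.8235, q = 0.1765

Work:
Find probabilities that make opponent indifferent:
P2 chooses q to make P1 indifferent between A and B
P1 chooses p to make P2 indifferent between X and Y
Mixed NE: P1 plays (A: 0.8235, B: 0.1765), P2 plays (X: 0.1765, Y: 0.8235)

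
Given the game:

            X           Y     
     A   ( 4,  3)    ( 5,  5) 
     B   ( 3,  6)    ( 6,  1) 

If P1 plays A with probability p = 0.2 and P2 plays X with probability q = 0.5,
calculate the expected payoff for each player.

E[P1] = 4.5, E[P2] = 3.6

Work:
E[P1] = p·q·π₁(A,X) + p·(1-q)·π₁(A,Y) + (1-p)·q·π₁(B,X) + (1-p)·(1-q)·π₁(B,Y)
= 0.2·0.5·4 + 0.2·0.5·5 + 0.8·0.5·3 + 0.8·0.5·6
= 4.5

E[P2] = 3.6 (similar calculation)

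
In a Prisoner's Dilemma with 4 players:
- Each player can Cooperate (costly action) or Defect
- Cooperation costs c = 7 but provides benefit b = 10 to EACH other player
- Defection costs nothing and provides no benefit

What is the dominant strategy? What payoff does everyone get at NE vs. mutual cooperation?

Dominant: Defect; NE payoff = 0; Coop payoff = 23

Work:
Defect dominates (saves cost c = 7, benefit to others is external)
NE: All defect → everyone gets 0
If all cooperate: each receives (3)×10 - 7 = 23
Social dilemma: 23 > 0 but NE gives 0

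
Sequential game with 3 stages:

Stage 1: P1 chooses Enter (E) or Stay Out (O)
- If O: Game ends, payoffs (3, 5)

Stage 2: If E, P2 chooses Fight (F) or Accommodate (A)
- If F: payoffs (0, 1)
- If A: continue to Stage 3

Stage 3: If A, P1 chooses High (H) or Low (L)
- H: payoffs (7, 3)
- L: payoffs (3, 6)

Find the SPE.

SPE: (E, A, H); Outcome (7, 3)

Work:
Stage 3: P1 chooses H (7 vs 3)
Stage 2: P2: F->1, A->3 (anticipating H). Choose A
Stage 1: P1: O->3, E->7 (anticipating A, H). Choose E
SPE path: E -> A -> H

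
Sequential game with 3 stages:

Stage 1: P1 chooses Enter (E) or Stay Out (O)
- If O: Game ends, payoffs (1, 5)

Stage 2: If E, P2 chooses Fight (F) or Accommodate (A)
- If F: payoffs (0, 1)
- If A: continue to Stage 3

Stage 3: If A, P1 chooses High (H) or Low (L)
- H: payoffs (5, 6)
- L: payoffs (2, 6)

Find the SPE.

SPE: (E, A, H); Outcome (5, 6)

Work:
Stage 3: P1 chooses H (5 vs 2)
Stage 2: P2: F->1, A->6 (anticipating H). Choose A
Stage 1: P1: O->1, E->5 (anticipating A, H). Choose E
SPE path: E -> A -> H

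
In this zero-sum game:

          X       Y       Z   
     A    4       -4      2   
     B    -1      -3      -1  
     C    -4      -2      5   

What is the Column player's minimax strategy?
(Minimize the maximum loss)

Column should play Y, value = -2

Work:
Column player minimizes Row's maximum payoff:
Column X: max payoff to Row = 4
Column Y: max payoff to Row = -2
Column Z: max payoff to Row = 5
Minimum is -2, achieved by column Y.
Minimax strategy: Y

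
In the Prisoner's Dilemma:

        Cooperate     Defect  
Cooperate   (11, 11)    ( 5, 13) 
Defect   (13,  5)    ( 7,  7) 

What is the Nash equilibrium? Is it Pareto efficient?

(Defect, Defect) is NE; not Pareto efficient

Work:
Defect dominates Cooperate for both players:
If P2 cooperates: Defect (13) > Cooperate (11)
If P2 defects: Defect (7) > Cooperate (5)
NE: (Defect, Defect) with payoff (7, 7)
But (Cooperate, Cooperate) = (11, 11) Pareto dominates (7, 7)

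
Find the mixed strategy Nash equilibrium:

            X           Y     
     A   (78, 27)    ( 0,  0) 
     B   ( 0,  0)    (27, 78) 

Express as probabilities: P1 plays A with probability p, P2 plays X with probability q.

p = 0.7429, q = 0.2571

Work:
Find probabilities that make opponent indifferent:
P2 chooses q to make P1 indifferent between A and B
P1 chooses p to make P2 indifferent between X and Y
Mixed NE: P1 plays (A: 0.7429, B: 0.2571), P2 plays (X: 0.2571, Y: 0.7429)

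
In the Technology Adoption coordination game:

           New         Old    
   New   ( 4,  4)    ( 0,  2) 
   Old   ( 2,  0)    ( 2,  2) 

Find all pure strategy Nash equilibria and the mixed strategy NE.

Pure NE: (New, New) and (Old, Old); Mixed NE: p = 0.5, q = 0.5

Work:
Check pure NE:
(New, New): (4, 4) - no unilateral deviation beneficial
(Old, Old): (2, 2) - no unilateral deviation beneficial
Mixed NE: P1 plays New with p = 0.5, P2 plays New with q = 0.5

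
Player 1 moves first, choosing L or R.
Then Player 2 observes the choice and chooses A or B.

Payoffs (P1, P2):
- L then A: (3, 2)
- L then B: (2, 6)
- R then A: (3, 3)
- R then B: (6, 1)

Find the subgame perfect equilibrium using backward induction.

P1 plays R, P2 plays B after L and A after R; Payoff (3, 3)

Work:
Backward induction:
After L: P2 chooses B → P1 gets 2
After R: P2 chooses A → P1 gets 3
P1 chooses R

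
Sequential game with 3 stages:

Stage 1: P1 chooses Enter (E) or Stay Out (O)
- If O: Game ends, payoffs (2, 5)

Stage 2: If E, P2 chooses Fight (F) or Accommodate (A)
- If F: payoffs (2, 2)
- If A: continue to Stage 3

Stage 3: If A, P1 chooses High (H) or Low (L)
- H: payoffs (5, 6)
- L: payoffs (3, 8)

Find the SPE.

SPE: (E, A, H); Outcome (5, 6)

Work:
Stage 3: P1 chooses H (5 vs 3)
Stage 2: P2: F->2, A->6 (anticipating H). Choose A
Stage 1: P1: O->2, E->5 (anticipating A, H). Choose E
SPE path: E -> A -> H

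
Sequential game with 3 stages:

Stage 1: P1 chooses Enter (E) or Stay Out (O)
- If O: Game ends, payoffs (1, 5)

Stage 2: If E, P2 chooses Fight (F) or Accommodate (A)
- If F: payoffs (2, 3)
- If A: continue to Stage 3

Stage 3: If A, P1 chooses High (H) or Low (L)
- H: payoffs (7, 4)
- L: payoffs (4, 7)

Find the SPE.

SPE: (E, A, H); Outcome (7, 4)

Work:
Stage 3: P1 chooses H (7 vs 4)
Stage 2: P2: F->3, A->4 (anticipating H). Choose A
Stage 1: P1: O->1, E->7 (anticipating A, H). Choose E
SPE path: E -> A -> H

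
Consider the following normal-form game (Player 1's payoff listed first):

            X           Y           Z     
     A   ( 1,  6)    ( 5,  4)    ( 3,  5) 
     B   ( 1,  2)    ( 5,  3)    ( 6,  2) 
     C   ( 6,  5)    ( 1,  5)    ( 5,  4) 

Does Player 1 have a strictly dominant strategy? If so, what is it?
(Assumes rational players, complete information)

No strictly dominant strategy exists for Player 1

Work:
A strategy strictly dominates another if it gives a strictly higher payoff against every opponent action. Compare each pair of P1's strategies column-by-column:
  A vs B: [1 vs 1, 5 vs 5, 3 vs 6] → A does not strictly dominate B (column X: 1 ≤ 1)
  A vs C: [1 vs 6, 5 vs 1, 3 vs 5] → A does not strictly dominate C (column X: 1 ≤ 6)
  B vs A: [1 vs 1, 5 vs 5, 6 vs 3] → B does not strictly dominate A (column X: 1 ≤ 1)
  B vs C: [1 vs 6, 5 vs 1, 6 vs 5] → B does not strictly dominate C (column X: 1 ≤ 6)
  C vs A: [6 vs 1, 1 vs 5, 5 vs 3] → C does not strictly dominate A (column Y: 1 ≤ 5)
  C vs B: [6 vs 1, 1 vs 5, 5 vs 6] → C does not strictly dominate B (column Y: 1 ≤ 5)
No single strategy strictly dominates all others → no strictly dominant strategy.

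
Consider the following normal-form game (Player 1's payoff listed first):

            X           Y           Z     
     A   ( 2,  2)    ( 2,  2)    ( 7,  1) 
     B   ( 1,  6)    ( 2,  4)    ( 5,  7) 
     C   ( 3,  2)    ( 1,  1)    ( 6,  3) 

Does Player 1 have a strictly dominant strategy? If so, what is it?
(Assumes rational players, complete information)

No strictly dominant strategy exists for Player 1

Work:
A strategy strictly dominates another if it gives a strictly higher payoff against every opponent action. Compare each pair of P1's strategies column-by-column:
  A vs B: [2 vs 1, 2 vs 2, 7 vs 5] → A does not strictly dominate B (column Y: 2 ≤ 2)
  A vs C: [2 vs 3, 2 vs 1, 7 vs 6] → A does not strictly dominate C (column X: 2 ≤ 3)
  B vs A: [1 vs 2, 2 vs 2, 5 vs 7] → B does not strictly dominate A (column X: 1 ≤ 2)
  B vs C: [1 vs 3, 2 vs 1, 5 vs 6] → B does not strictly dominate C (column X: 1 ≤ 3)
  C vs A: [3 vs 2, 1 vs 2, 6 vs 7] → C does not strictly dominate A (column Y: 1 ≤ 2)
  C vs B: [3 vs 1, 1 vs 2, 6 vs 5] → C does not strictly dominate B (column Y: 1 ≤ 2)
No single strategy strictly dominates all others → no strictly dominant strategy.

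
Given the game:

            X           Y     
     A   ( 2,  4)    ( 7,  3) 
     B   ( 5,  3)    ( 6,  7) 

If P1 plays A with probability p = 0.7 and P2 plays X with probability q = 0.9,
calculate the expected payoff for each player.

E[P1] = 3.28, E[P2] = 3.75

Work:
E[P1] = p·q·π₁(A,X) + p·(1-q)·π₁(A,Y) + (1-p)·q·π₁(B,X) + (1-p)·(1-q)·π₁(B,Y)
= 0.7·0.9·2 + 0.7·0.1·7 + 0.3·0.9·5 + 0.3·0.1·6
= 3.28

E[P2] = 3.75 (similar calculation)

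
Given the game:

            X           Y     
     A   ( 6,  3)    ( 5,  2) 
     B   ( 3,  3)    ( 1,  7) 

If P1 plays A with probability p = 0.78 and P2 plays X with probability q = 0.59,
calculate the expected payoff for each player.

E[P1] = 4.8398, E[P2] = 3.041

Work:
E[P1] = p·q·π₁(A,X) + p·(1-q)·π₁(A,Y) + (1-p)·q·π₁(B,X) + (1-p)·(1-q)·π₁(B,Y)
= 0.78·0.59·6 + 0.78·0.41·5 + 0.22·0.59·3 + 0.22·0.41·1
= 4.8398

E[P2] = 3.041 (similar calculation)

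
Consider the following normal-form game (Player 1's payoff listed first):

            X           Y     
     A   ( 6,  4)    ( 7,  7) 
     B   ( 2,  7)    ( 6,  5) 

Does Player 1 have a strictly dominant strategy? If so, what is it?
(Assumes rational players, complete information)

Yes, Player 1's strictly dominant strategy is A

Work:
A strategy strictly dominates another if it gives a strictly higher payoff against every opponent action. Compare each pair of P1's strategies column-by-column:
  A vs B: [6 vs 2, 7 vs 6] → A strictly dominates B
  B vs A: [2 vs 6, 6 vs 7] → B does not strictly dominate A (column X: 2 ≤ 6)
A strictly dominates every other strategy → strictly dominant.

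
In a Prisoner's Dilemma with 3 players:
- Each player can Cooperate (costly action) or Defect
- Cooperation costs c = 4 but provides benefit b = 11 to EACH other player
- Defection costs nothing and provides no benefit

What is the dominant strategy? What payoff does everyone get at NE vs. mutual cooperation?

Dominant: Defect; NE payoff = 0; Coop payoff = 18

Work:
Defect dominates (saves cost c = 4, benefit to others is external)
NE: All defect → everyone gets 0
If all cooperate: each receives (2)×11 - 4 = 18
Social dilemma: 18 > 0 but NE gives 0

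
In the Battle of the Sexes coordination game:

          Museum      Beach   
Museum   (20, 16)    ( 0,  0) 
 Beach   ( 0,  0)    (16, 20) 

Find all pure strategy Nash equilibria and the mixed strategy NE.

Pure NE: (Museum, Museum) and (Beach, Beach); Mixed NE: p = 0.5556, q = 0.4444

Work:
Check pure NE:
(Museum, Museum): (20, 16) - no unilateral deviation beneficial
(Beach, Beach): (16, 20) - no unilateral deviation beneficial
Mixed NE: P1 plays Museum with p = 0.5556, P2 plays Museum with q = 0.4444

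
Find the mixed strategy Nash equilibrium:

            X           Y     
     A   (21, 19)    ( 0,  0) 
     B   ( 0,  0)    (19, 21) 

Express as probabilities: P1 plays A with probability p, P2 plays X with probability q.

p = 0.525, q = 0.475

Work:
Find probabilities that make opponent indifferent:
P2 chooses q to make P1 indifferent between A and B
P1 chooses p to make P2 indifferent between X and Y
Mixed NE: P1 plays (A: 0.525, B: 0.475), P2 plays (X: 0.475, Y: 0.525)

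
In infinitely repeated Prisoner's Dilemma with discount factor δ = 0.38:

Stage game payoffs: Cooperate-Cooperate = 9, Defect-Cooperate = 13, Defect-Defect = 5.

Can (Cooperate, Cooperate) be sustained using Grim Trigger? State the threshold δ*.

δ* = 0.5; since δ = 0.38 < 0.5, cooperation cannot be sustained

Work:
For Grim Trigger:
Cooperate forever: 9/(1-δ)
Defect then punished: 13 + 5·δ/(1-δ)
Need: 9/(1-δ) ≥ 13 + 5·δ/(1-δ)
Solving: δ ≥ (T-R)/(T-P) = (13-9)/(13-5) = 0.5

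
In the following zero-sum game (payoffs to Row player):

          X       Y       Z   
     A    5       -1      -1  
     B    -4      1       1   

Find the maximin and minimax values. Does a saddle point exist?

Maximin = -1, Minimax = 1, Saddle: False

Work:
Row minimums: [-1, -4] → maximin = -1
Column maximums: [5, 1, 1] → minimax = 1
No saddle point (maximin ≠ minimax). Mixed strategy needed.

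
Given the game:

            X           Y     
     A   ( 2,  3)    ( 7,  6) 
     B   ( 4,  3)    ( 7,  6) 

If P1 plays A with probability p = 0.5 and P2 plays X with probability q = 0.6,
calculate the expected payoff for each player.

E[P1] = 4.6, E[P2] = 4.2

Work:
E[P1] = p·q·π₁(A,X) + p·(1-q)·π₁(A,Y) + (1-p)·q·π₁(B,X) + (1-p)·(1-q)·π₁(B,Y)
= 0.5·0.6·2 + 0.5·0.4·7 + 0.5·0.6·4 + 0.5·0.4·7
= 4.6

E[P2] = 4.2 (similar calculation)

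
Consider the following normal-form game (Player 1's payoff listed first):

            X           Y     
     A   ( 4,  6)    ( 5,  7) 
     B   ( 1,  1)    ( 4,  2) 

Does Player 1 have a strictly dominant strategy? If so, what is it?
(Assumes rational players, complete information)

Yes, Player 1's strictly dominant strategy is A

Work:
A strategy strictly dominates another if it gives a strictly higher payoff against every opponent action. Compare each pair of P1's strategies column-by-column:
  A vs B: [4 vs 1, 5 vs 4] → A strictly dominates B
  B vs A: [1 vs 4, 4 vs 5] → B does not strictly dominate A (column X: 1 ≤ 4)
A strictly dominates every other strategy → strictly dominant.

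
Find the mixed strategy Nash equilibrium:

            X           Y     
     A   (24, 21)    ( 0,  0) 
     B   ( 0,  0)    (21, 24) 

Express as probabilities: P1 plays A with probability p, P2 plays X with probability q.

p = 0.5333, q = 0.4667

Work:
Find probabilities that make opponent indifferent:
P2 chooses q to make P1 indifferent between A and B
P1 chooses p to make P2 indifferent between X and Y
Mixed NE: P1 plays (A: 0.5333, B: 0.4667), P2 plays (X: 0.4667, Y: 0.5333)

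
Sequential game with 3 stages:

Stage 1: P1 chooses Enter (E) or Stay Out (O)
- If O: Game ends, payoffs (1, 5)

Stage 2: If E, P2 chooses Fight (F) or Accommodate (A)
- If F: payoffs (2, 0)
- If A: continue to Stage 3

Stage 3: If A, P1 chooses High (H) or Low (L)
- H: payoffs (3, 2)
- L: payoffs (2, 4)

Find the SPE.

SPE: (E, A, H); Outcome (3, 2)

Work:
Stage 3: P1 chooses H (3 vs 2)
Stage 2: P2: F->0, A->2 (anticipating H). Choose A
Stage 1: P1: O->1, E->3 (anticipating A, H). Choose E
SPE path: E -> A -> H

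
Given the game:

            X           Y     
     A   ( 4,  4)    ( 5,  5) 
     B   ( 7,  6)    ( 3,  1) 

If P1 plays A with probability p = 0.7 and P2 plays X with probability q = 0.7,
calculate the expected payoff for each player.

E[P1] = 4.75, E[P2] = 4.36

Work:
E[P1] = p·q·π₁(A,X) + p·(1-q)·π₁(A,Y) + (1-p)·q·π₁(B,X) + (1-p)·(1-q)·π₁(B,Y)
= 0.7·0.7·4 + 0.7·0.3·5 + 0.3·0.7·7 + 0.3·0.3·3
= 4.75

E[P2] = 4.36 (similar calculation)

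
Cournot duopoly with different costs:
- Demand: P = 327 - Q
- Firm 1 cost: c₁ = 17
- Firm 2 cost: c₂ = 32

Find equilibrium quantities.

q₁* = 108.33, q₂* = 93.33

Work:
Reaction: q₁ = (327 - 17 - q₂)/2
Reaction: q₂ = (327 - 32 - q₁)/2
Solve simultaneously:
q₁* = (327 - 2×17 + 32)/3 = 108.33
q₂* = (327 - 2×32 + 17)/3 = 93.33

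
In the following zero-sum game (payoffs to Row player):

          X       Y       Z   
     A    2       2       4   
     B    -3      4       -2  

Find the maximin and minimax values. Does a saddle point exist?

Maximin = 2, Minimax = 2, Saddle: True

Work:
Row minimums: [2, -3] → maximin = 2
Column maximums: [2, 4, 4] → minimax = 2
Saddle point exists! Game value = 2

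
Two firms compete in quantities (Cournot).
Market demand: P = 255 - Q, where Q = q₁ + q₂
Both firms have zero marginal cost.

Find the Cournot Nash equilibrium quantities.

q₁* = q₂* = 85.0; P* = 85.0

Work:
Profit: π_i = P·q_i = (a - q_i - q_j)·q_i
FOC: ∂π_i/∂q_i = a - 2q_i - q_j = 0
Reaction function: q_i = (255 - q_j)/2
Symmetry: q* = 255/3 = 85.0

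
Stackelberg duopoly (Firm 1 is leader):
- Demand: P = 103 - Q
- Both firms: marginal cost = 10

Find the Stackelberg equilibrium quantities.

q₁* (leader) = 46.5, q₂* (follower) = 23.25

Work:
Follower's reaction: q₂ = (a - c - q₁)/2
Leader substitutes: π₁ = q₁·(a - q₁ - (a-c-q₁)/2 - c)
FOC: q₁* = (103 - 10)/2 = 46.50
Then: q₂* = (103 - 10 - 46.5)/2 = 23.25
Leader has first-mover advantage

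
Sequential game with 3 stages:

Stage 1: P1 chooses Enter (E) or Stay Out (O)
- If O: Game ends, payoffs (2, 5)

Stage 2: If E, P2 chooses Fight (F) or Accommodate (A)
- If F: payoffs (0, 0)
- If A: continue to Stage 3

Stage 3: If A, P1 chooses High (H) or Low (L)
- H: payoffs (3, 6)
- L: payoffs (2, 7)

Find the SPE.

SPE: (E, A, H); Outcome (3, 6)

Work:
Stage 3: P1 chooses H (3 vs 2)
Stage 2: P2: F->0, A->6 (anticipating H). Choose A
Stage 1: P1: O->2, E->3 (anticipating A, H). Choose E
SPE path: E -> A -> H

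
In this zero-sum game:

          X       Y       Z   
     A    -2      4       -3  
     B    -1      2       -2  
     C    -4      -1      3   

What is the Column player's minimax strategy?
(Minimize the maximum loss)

Column should play X, value = -1

Work:
Column player minimizes Row's maximum payoff:
Column X: max payoff to Row = -1
Column Y: max payoff to Row = 4
Column Z: max payoff to Row = 3
Minimum is -1, achieved by column X.
Minimax strategy: X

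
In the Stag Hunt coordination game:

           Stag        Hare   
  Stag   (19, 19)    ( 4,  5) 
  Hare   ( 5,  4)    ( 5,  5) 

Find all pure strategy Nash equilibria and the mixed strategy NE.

Pure NE: (Stag, Stag) and (Hare, Hare); Mixed NE: p = 0.0667, q = 0.0667

Work:
Check pure NE:
(Stag, Stag): (19, 19) - no unilateral deviation beneficial
(Hare, Hare): (5, 5) - no unilateral deviation beneficial
Mixed NE: P1 plays Stag with p = 0.0667, P2 plays Stag with q = 0.0667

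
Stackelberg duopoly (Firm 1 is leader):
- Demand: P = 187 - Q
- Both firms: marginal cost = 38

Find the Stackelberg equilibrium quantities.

q₁* (leader) = 74.5, q₂* (follower) = 37.25

Work:
Follower's reaction: q₂ = (a - c - q₁)/2
Leader substitutes: π₁ = q₁·(a - q₁ - (a-c-q₁)/2 - c)
FOC: q₁* = (187 - 38)/2 = 74.50
Then: q₂* = (187 - 38 - 74.5)/2 = 37.25
Leader has first-mover advantage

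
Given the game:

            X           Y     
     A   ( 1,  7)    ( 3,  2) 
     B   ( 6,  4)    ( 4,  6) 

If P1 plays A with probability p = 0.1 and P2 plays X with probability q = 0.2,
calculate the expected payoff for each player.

E[P1] = 4.22, E[P2] = 5.34

Work:
E[P1] = p·q·π₁(A,X) + p·(1-q)·π₁(A,Y) + (1-p)·q·π₁(B,X) + (1-p)·(1-q)·π₁(B,Y)
= 0.1·0.2·1 + 0.1·0.8·3 + 0.9·0.2·6 + 0.9·0.8·4
= 4.22

E[P2] = 5.34 (similar calculation)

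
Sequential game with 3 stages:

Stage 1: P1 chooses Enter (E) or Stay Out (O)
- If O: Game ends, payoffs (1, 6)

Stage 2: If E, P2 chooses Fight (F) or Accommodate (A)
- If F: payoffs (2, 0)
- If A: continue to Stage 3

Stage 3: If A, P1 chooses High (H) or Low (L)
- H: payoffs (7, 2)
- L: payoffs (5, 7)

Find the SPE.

SPE: (E, A, H); Outcome (7, 2)

Work:
Stage 3: P1 chooses H (7 vs 5)
Stage 2: P2: F->0, A->2 (anticipating H). Choose A
Stage 1: P1: O->1, E->7 (anticipating A, H). Choose E
SPE path: E -> A -> H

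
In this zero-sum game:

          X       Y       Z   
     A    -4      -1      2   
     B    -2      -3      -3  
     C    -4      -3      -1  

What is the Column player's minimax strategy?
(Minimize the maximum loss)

Column should play X, value = -2

Work:
Column player minimizes Row's maximum payoff:
Column X: max payoff to Row = -2
Column Y: max payoff to Row = -1
Column Z: max payoff to Row = 2
Minimum is -2, achieved by column X.
Minimax strategy: X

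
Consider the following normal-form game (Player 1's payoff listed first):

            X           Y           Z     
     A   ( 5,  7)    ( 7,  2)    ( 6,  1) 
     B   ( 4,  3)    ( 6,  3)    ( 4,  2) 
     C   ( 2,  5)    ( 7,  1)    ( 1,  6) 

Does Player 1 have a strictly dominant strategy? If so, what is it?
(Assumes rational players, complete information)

No strictly dominant strategy exists for Player 1

Work:
A strategy strictly dominates another if it gives a strictly higher payoff against every opponent action. Compare each pair of P1's strategies column-by-column:
  A vs B: [5 vs 4, 7 vs 6, 6 vs 4] → A strictly dominates B
  A vs C: [5 vs 2, 7 vs 7, 6 vs 1] → A does not strictly dominate C (column Y: 7 ≤ 7)
  B vs A: [4 vs 5, 6 vs 7, 4 vs 6] → B does not strictly dominate A (column X: 4 ≤ 5)
  B vs C: [4 vs 2, 6 vs 7, 4 vs 1] → B does not strictly dominate C (column Y: 6 ≤ 7)
  C vs A: [2 vs 5, 7 vs 7, 1 vs 6] → C does not strictly dominate A (column X: 2 ≤ 5)
  C vs B: [2 vs 4, 7 vs 6, 1 vs 4] → C does not strictly dominate B (column X: 2 ≤ 4)
No single strategy strictly dominates all others → no strictly dominant strategy.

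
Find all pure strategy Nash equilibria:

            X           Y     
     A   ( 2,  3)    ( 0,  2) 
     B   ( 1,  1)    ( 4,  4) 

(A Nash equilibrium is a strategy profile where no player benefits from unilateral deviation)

Nash equilibrium: (A, X), (B, Y)

Work:
Best responses:
  P1 vs X: payoffs [2, 1] → best response A (payoff 2)
  P1 vs Y: payoffs [0, 4] → best response B (payoff 4)
  P2 vs A: payoffs [3, 2] → best response X (payoff 3)
  P2 vs B: payoffs [1, 4] → best response Y (payoff 4)
Mutual best responses: (A,X), (B,Y) → Nash equilibria.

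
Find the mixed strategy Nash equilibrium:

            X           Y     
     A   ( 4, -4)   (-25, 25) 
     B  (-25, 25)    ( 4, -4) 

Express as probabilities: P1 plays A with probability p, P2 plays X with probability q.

p = 0.5, q = 0.5

Work:
Find probabilities that make opponent indifferent:
P2 chooses q to make P1 indifferent between A and B
P1 chooses p to make P2 indifferent between X and Y
Mixed NE: P1 plays (A: 0.5, B: 0.5), P2 plays (X: 0.5, Y: 0.5)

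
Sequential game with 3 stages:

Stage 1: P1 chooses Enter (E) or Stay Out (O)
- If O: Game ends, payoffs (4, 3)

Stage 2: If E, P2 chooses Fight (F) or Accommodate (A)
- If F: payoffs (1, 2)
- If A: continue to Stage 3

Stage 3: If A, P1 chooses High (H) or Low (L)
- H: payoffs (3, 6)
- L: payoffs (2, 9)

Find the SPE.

SPE: (O, A, H); Outcome (4, 3)

Work:
Stage 3: P1 chooses H (3 vs 2)
Stage 2: P2: F->2, A->6 (anticipating H). Choose A
Stage 1: P1: O->4, E->3 (anticipating A, H). Choose O
SPE path: O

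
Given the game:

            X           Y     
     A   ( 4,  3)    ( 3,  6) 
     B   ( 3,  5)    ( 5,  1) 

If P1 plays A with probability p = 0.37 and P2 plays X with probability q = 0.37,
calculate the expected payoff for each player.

E[P1] = 3.9307, E[P2] = 3.3717

Work:
E[P1] = p·q·π₁(A,X) + p·(1-q)·π₁(A,Y) + (1-p)·q·π₁(B,X) + (1-p)·(1-q)·π₁(B,Y)
= 0.37·0.37·4 + 0.37·0.63·3 + 0.63·0.37·3 + 0.63·0.63·5
= 3.9307

E[P2] = 3.3717 (similar calculation)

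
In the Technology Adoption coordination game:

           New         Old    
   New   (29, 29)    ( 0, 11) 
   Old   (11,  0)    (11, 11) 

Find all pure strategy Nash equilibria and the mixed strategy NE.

Pure NE: (New, New) and (Old, Old); Mixed NE: p = 0.3793, q = 0.3793

Work:
Check pure NE:
(New, New): (29, 29) - no unilateral deviation beneficial
(Old, Old): (11, 11) - no unilateral deviation beneficial
Mixed NE: P1 plays New with p = 0.3793, P2 plays New with q = 0.3793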